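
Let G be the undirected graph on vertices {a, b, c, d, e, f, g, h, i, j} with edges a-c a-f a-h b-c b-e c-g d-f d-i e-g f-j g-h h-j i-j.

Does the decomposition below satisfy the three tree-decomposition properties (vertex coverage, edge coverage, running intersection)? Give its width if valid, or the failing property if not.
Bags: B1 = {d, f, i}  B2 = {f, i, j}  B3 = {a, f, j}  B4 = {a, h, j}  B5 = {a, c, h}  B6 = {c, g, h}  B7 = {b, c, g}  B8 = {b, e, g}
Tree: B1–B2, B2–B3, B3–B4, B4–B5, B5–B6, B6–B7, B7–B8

Yes; width 2.

Vertex coverage: the bags together contain {a, b, c, d, e, f, g, h, i, j}, the full vertex set. Edge coverage: each edge of G has both endpoints in at least one bag. Running intersection: for every vertex, the bags containing it form a connected subtree. All three properties hold, so this is a valid tree decomposition of width max|bag| − 1 = 2, and hence tw(G) ≤ 2.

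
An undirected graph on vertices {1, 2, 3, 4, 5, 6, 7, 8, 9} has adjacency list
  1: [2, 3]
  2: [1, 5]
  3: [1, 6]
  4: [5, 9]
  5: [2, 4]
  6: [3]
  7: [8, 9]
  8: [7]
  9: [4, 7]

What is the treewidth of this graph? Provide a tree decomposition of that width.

Treewidth 1.
Bags: B1 = {3, 6}  B2 = {1, 3}  B3 = {1, 2}  B4 = {2, 5}  B5 = {4, 5}  B6 = {4, 9}  B7 = {7, 9}  B8 = {7, 8}
Tree: B1–B2, B2–B3, B3–B4, B4–B5, B5–B6, B6–B7, B7–B8

Every bag has size at most 2, so the width is 2 − 1 = 1 and tw(G) ≤ 1. G has an edge, so its treewidth is at least 1. Combining the bounds, tw(G) = 1.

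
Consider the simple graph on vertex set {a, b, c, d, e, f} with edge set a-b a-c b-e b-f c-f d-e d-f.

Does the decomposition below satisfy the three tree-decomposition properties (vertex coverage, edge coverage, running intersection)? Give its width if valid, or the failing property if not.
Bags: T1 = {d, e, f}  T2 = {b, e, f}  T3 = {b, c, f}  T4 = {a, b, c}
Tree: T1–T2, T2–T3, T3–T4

Yes; width 2.

Every vertex of G appears in some bag (union = {a, b, c, d, e, f}); every edge is covered by a bag; and for each vertex v the set of bags containing v is connected in the bag tree. The decomposition is therefore valid. The largest bag has 3 vertices, so the width is 2.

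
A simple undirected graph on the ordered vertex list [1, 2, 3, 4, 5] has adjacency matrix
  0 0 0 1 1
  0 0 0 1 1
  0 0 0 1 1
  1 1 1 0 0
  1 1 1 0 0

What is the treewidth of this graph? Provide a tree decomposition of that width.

Treewidth 2.
One such decomposition:
Bags: B1 = {3, 4, 5}  B2 = {2, 4, 5}  B3 = {1, 4, 5}
Tree: B1–B2, B2–B3

Each bag holds 3 vertices, so the decomposition has width 2, which upper-bounds the treewidth. For the lower bound, G contains the cycle 4–3–5–2–4, so G is not a forest; only forests have treewidth ≤ 1, hence tw(G) ≥ 2. Combining the bounds, tw(G) = 2.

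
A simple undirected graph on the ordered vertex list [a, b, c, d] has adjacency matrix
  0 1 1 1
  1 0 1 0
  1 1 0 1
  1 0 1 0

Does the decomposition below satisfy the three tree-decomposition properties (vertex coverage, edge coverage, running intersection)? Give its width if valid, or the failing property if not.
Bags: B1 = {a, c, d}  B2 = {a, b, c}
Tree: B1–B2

Yes; width 2.

Checking the three conditions: (i) the bags cover all of {a, b, c, d}; (ii) for each edge, some bag contains both endpoints; (iii) the bags containing any fixed vertex form a subtree. All hold, so the decomposition is valid with width 3 − 1 = 2.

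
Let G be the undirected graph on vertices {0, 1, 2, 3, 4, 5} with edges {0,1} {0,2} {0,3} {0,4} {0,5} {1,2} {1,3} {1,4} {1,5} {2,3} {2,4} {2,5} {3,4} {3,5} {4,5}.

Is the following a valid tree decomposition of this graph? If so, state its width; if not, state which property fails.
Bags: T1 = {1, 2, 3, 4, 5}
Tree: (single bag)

No — vertex 0 appears in no bag.

A tree decomposition must satisfy three properties: every vertex lies in some bag; for every edge, both endpoints lie together in some bag; and for every vertex, the bags containing it form a connected subtree. Here vertex 0 appears in no bag, so the decomposition is invalid.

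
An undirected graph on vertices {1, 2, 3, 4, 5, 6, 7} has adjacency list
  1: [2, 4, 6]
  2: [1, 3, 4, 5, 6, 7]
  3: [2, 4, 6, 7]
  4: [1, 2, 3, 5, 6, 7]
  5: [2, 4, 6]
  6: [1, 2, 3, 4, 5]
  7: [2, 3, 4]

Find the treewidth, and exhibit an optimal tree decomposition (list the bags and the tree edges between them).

Treewidth 3.
Bags: B1 = {2, 3, 4, 6}  B2 = {1, 2, 4, 6}  B3 = {2, 4, 5, 6}  B4 = {2, 3, 4, 7}
Tree: B1–B2, B2–B3, B1–B4

Every bag has size at most 4, so the width is 4 − 1 = 3 and tw(G) ≤ 3. For the lower bound, the 4 vertices {1, 2, 4, 6} are pairwise adjacent, and any tree decomposition puts a clique entirely inside one bag — forcing width ≥ 3. Combining the bounds, tw(G) = 3.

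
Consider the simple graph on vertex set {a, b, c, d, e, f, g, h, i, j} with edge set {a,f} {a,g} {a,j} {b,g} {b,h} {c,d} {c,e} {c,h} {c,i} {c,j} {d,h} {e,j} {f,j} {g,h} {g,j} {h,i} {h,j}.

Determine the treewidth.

2

A width-2 tree decomposition is:
Bags: B1 = {c, h, j}  B2 = {c, h, i}  B3 = {c, e, j}  B4 = {c, d, h}  B5 = {g, h, j}  B6 = {a, g, j}  B7 = {a, f, j}  B8 = {b, g, h}
Tree: B1–B2, B1–B3, B2–B4, B1–B5, B5–B6, B6–B7, B5–B8
Each bag holds 3 vertices, so the decomposition has width 2, which upper-bounds the treewidth. For the lower bound, the 3 vertices {a, g, j} are pairwise adjacent, and any tree decomposition puts a clique entirely inside one bag — forcing width ≥ 2. The upper and lower bounds meet at 2, so that is the treewidth.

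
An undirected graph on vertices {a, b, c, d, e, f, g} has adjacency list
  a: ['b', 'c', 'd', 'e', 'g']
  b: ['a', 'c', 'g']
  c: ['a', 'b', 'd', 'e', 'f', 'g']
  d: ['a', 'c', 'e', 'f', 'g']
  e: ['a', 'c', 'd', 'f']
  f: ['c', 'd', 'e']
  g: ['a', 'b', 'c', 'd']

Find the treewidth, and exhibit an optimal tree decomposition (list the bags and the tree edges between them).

Treewidth 3.
One optimal decomposition is:
Bags: B1 = {a, c, d, g}  B2 = {a, b, c, g}  B3 = {a, c, d, e}  B4 = {c, d, e, f}
Tree: B1–B2, B1–B3, B3–B4

The largest bag has 4 vertices, giving width 3; this decomposition certifies tw(G) ≤ 3. On the other hand G contains the 4-clique {a, c, d, g}. A clique must lie in a single bag of any decomposition, so no decomposition can have width below 3. Combining the bounds, tw(G) = 3.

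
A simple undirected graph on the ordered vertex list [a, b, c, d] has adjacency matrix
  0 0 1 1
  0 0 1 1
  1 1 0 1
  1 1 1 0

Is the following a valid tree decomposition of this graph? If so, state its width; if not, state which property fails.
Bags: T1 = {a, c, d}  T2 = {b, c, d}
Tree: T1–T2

Checking the three conditions: (i) the bags cover all of {a, b, c, d}; (ii) for each edge, some bag contains both endpoints; (iii) the bags containing any fixed vertex form a subtree. All hold, so the decomposition is valid with width 3 − 1 = 2.

Yes; width 2.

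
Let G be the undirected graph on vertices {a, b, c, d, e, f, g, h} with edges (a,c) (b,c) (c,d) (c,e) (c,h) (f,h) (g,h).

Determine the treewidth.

1

A width-1 tree decomposition is:
Bags: B1 = {b, c}  B2 = {c, d}  B3 = {c, h}  B4 = {a, c}  B5 = {c, e}  B6 = {g, h}  B7 = {f, h}
Tree: B1–B2, B2–B3, B1–B4, B1–B5, B3–B6, B6–B7
Every bag has size at most 2, so the width is 2 − 1 = 1 and tw(G) ≤ 1. Since G has at least one edge (e.g. c–b), it is not an edgeless graph, so tw(G) ≥ 1. Hence tw(G) = 1 exactly.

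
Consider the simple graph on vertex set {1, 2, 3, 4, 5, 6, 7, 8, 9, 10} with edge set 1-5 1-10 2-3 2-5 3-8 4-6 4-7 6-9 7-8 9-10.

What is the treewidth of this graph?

2

A width-2 tree decomposition is:
Bags: B1 = {6, 9, 10}  B2 = {4, 6, 10}  B3 = {4, 7, 10}  B4 = {7, 8, 10}  B5 = {3, 8, 10}  B6 = {2, 3, 10}  B7 = {2, 5, 10}  B8 = {1, 5, 10}
Tree: B1–B2, B2–B3, B3–B4, B4–B5, B5–B6, B6–B7, B7–B8
The largest bag has 3 vertices, giving width 2; this decomposition certifies tw(G) ≤ 2. The edges 10–9–6–4–7–8–3–2–5–1–10 form a cycle, so G is not a tree and its treewidth is at least 2. Combining the bounds, tw(G) = 2.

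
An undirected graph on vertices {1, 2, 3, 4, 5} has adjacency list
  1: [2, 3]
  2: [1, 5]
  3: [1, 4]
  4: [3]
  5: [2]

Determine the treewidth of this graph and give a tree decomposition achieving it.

Treewidth 1.
One such decomposition:
Bags: B1 = {3, 4}  B2 = {1, 3}  B3 = {1, 2}  B4 = {2, 5}
Tree: B1–B2, B2–B3, B3–B4

Every bag has size at most 2, so the width is 2 − 1 = 1 and tw(G) ≤ 1. Any graph with an edge has treewidth ≥ 1, and G has the edge 4–3. Hence tw(G) = 1 exactly.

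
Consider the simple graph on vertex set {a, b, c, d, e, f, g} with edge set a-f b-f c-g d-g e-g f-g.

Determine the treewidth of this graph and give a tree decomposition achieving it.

Treewidth 1.
One such decomposition:
Bags: B1 = {a, f}  B2 = {f, g}  B3 = {b, f}  B4 = {c, g}  B5 = {e, g}  B6 = {d, g}
Tree: B1–B2, B1–B3, B2–B4, B2–B5, B2–B6

Each bag holds 2 vertices, so the decomposition has width 1, which upper-bounds the treewidth. Any graph with an edge has treewidth ≥ 1, and G has the edge f–a. Combining the bounds, tw(G) = 1.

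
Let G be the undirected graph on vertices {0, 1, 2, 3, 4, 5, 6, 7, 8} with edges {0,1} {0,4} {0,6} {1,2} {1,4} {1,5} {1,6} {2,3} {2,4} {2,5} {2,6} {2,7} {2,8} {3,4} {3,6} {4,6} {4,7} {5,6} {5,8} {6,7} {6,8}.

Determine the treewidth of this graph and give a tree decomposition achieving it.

The largest bag has 4 vertices, giving width 3; this decomposition certifies tw(G) ≤ 3. On the other hand G contains the 4-clique {0, 1, 4, 6}. A clique must lie in a single bag of any decomposition, so no decomposition can have width below 3. The upper and lower bounds meet at 3, so that is the treewidth.

Treewidth 3.
One such decomposition:
Bags: B1 = {1, 2, 5, 6}  B2 = {2, 5, 6, 8}  B3 = {1, 2, 4, 6}  B4 = {2, 4, 6, 7}  B5 = {2, 3, 4, 6}  B6 = {0, 1, 4, 6}
Tree: B1–B2, B1–B3, B3–B4, B4–B5, B3–B6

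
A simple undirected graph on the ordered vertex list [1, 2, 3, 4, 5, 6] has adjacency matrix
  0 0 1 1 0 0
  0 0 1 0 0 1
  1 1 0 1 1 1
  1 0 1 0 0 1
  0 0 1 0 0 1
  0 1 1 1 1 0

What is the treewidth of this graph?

2

A width-2 tree decomposition is:
Bags: B1 = {3, 4, 6}  B2 = {1, 3, 4}  B3 = {2, 3, 6}  B4 = {3, 5, 6}
Tree: B1–B2, B1–B3, B1–B4
The largest bag has 3 vertices, giving width 2; this decomposition certifies tw(G) ≤ 2. For the lower bound, the 3 vertices {1, 3, 4} are pairwise adjacent, and any tree decomposition puts a clique entirely inside one bag — forcing width ≥ 2. The upper and lower bounds meet at 2, so that is the treewidth.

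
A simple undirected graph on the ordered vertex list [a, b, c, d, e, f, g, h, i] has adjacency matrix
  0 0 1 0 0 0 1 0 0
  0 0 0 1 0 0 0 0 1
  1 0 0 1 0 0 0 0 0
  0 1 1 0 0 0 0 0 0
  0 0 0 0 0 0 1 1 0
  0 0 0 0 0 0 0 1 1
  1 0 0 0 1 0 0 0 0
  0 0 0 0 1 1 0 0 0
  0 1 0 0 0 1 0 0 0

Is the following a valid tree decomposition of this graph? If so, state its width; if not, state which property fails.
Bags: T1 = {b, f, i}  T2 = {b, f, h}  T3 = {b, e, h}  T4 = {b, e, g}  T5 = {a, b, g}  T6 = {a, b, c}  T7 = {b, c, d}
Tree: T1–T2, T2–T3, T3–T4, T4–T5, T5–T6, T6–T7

Vertex coverage: the bags together contain {a, b, c, d, e, f, g, h, i}, the full vertex set. Edge coverage: each edge of G has both endpoints in at least one bag. Running intersection: for every vertex, the bags containing it form a connected subtree. All three properties hold, so this is a valid tree decomposition of width max|bag| − 1 = 2, and hence tw(G) ≤ 2.

Yes; width 2.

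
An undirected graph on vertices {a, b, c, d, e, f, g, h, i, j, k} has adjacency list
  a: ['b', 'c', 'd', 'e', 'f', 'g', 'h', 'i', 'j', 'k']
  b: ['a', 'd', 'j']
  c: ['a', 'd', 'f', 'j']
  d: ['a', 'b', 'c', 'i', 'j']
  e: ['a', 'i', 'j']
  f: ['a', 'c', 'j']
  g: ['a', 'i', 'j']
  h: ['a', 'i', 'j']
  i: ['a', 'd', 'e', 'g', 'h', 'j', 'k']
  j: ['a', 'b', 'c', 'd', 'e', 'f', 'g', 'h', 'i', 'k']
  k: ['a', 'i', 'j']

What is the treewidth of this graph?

3

A width-3 tree decomposition is:
Bags: B1 = {a, g, i, j}  B2 = {a, d, i, j}  B3 = {a, c, d, j}  B4 = {a, c, f, j}  B5 = {a, h, i, j}  B6 = {a, b, d, j}  B7 = {a, i, j, k}  B8 = {a, e, i, j}
Tree: B1–B2, B2–B3, B3–B4, B2–B5, B3–B6, B1–B7, B7–B8
Every bag has size at most 4, so the width is 4 − 1 = 3 and tw(G) ≤ 3. Conversely, {a, c, d, j} is a clique of size 4, and the vertices of any clique must share a bag in every tree decomposition; so some bag has ≥ 4 vertices and tw(G) ≥ 3. Hence tw(G) = 3 exactly.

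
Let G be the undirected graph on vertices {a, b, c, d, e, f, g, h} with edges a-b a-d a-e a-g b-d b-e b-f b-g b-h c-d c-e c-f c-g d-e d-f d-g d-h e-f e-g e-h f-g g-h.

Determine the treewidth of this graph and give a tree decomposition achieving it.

Each bag holds 5 vertices, so the decomposition has width 4, which upper-bounds the treewidth. Conversely, {c, d, e, f, g} is a clique of size 5, and the vertices of any clique must share a bag in every tree decomposition; so some bag has ≥ 5 vertices and tw(G) ≥ 4. The upper and lower bounds meet at 4, so that is the treewidth.

Treewidth 4.
One such decomposition:
Bags: B1 = {c, d, e, f, g}  B2 = {b, d, e, f, g}  B3 = {a, b, d, e, g}  B4 = {b, d, e, g, h}
Tree: B1–B2, B2–B3, B2–B4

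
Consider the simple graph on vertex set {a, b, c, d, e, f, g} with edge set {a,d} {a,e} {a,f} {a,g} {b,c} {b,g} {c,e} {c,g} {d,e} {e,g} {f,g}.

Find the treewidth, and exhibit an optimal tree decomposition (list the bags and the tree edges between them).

Every bag has size at most 3, so the width is 3 − 1 = 2 and tw(G) ≤ 2. For the lower bound, the 3 vertices {a, d, e} are pairwise adjacent, and any tree decomposition puts a clique entirely inside one bag — forcing width ≥ 2. Hence tw(G) = 2 exactly.

Treewidth 2.
One such decomposition:
Bags: B1 = {a, d, e}  B2 = {a, e, g}  B3 = {c, e, g}  B4 = {a, f, g}  B5 = {b, c, g}
Tree: B1–B2, B2–B3, B2–B4, B3–B5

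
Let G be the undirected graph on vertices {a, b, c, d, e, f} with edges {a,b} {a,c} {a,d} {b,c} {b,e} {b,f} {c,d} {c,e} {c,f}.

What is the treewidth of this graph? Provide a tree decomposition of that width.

Treewidth 2.
One such decomposition:
Bags: B1 = {b, c, e}  B2 = {a, b, c}  B3 = {a, c, d}  B4 = {b, c, f}
Tree: B1–B2, B2–B3, B1–B4

Each bag holds 3 vertices, so the decomposition has width 2, which upper-bounds the treewidth. On the other hand G contains the 3-clique {a, c, d}. A clique must lie in a single bag of any decomposition, so no decomposition can have width below 2. The upper and lower bounds meet at 2, so that is the treewidth.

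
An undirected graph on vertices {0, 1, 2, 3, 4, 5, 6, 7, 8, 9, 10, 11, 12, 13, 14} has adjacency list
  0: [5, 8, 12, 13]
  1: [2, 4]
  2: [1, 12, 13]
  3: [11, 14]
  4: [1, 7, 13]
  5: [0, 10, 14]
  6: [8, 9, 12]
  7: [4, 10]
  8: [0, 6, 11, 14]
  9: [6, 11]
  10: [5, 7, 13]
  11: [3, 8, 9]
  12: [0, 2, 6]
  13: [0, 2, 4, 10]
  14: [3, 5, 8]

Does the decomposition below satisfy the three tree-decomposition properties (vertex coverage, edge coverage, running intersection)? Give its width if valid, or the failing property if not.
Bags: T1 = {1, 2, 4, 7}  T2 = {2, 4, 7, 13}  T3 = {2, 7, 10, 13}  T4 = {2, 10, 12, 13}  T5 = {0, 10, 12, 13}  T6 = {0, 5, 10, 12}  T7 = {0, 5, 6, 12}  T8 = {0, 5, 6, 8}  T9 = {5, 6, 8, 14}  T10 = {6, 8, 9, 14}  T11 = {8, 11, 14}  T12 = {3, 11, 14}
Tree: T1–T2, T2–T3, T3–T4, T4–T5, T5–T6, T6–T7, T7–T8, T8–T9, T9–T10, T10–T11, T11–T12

A tree decomposition must satisfy three properties: every vertex lies in some bag; for every edge, both endpoints lie together in some bag; and for every vertex, the bags containing it form a connected subtree. Here edge (9,11) lies in no bag, so the decomposition is invalid.

No — edge (9,11) lies in no bag.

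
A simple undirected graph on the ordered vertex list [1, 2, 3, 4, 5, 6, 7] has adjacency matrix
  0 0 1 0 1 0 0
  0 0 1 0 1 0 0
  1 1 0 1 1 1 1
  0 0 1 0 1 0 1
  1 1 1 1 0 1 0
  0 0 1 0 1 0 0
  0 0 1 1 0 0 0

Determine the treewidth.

A width-2 tree decomposition is:
Bags: B1 = {3, 4, 5}  B2 = {2, 3, 5}  B3 = {1, 3, 5}  B4 = {3, 4, 7}  B5 = {3, 5, 6}
Tree: B1–B2, B2–B3, B1–B4, B2–B5
Each bag holds 3 vertices, so the decomposition has width 2, which upper-bounds the treewidth. For the lower bound, the 3 vertices {1, 3, 5} are pairwise adjacent, and any tree decomposition puts a clique entirely inside one bag — forcing width ≥ 2. Hence tw(G) = 2 exactly.

2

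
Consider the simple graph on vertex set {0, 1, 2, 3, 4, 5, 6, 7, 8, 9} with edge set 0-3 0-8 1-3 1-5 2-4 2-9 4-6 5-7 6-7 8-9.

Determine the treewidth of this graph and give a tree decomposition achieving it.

Treewidth 2.
One such decomposition:
Bags: B1 = {1, 3, 5}  B2 = {0, 3, 5}  B3 = {0, 5, 8}  B4 = {5, 8, 9}  B5 = {2, 5, 9}  B6 = {2, 4, 5}  B7 = {4, 5, 6}  B8 = {5, 6, 7}
Tree: B1–B2, B2–B3, B3–B4, B4–B5, B5–B6, B6–B7, B7–B8

Every bag has size at most 3, so the width is 3 − 1 = 2 and tw(G) ≤ 2. For the lower bound, G contains the cycle 5–1–3–0–8–9–2–4–6–7–5, so G is not a forest; only forests have treewidth ≤ 1, hence tw(G) ≥ 2. Therefore the treewidth is 2.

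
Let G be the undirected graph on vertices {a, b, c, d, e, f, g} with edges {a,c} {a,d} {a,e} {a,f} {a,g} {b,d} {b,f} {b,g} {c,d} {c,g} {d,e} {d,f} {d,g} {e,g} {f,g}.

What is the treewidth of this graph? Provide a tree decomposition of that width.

The largest bag has 4 vertices, giving width 3; this decomposition certifies tw(G) ≤ 3. On the other hand G contains the 4-clique {a, d, e, g}. A clique must lie in a single bag of any decomposition, so no decomposition can have width below 3. Hence tw(G) = 3 exactly.

Treewidth 3.
One optimal decomposition is:
Bags: B1 = {b, d, f, g}  B2 = {a, d, f, g}  B3 = {a, d, e, g}  B4 = {a, c, d, g}
Tree: B1–B2, B2–B3, B3–B4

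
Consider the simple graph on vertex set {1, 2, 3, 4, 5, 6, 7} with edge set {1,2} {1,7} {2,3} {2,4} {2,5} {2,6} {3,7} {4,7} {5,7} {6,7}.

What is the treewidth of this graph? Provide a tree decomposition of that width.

Treewidth 2.
Bags: B1 = {2, 5, 7}  B2 = {2, 3, 7}  B3 = {2, 4, 7}  B4 = {2, 6, 7}  B5 = {1, 2, 7}
Tree: B1–B2, B2–B3, B3–B4, B4–B5

Every bag has size at most 3, so the width is 3 − 1 = 2 and tw(G) ≤ 2. Since 7–5–2–3–7 is a cycle in G, G is not acyclic. Forests are exactly the graphs of treewidth ≤ 1, so tw(G) ≥ 2. Hence tw(G) = 2 exactly.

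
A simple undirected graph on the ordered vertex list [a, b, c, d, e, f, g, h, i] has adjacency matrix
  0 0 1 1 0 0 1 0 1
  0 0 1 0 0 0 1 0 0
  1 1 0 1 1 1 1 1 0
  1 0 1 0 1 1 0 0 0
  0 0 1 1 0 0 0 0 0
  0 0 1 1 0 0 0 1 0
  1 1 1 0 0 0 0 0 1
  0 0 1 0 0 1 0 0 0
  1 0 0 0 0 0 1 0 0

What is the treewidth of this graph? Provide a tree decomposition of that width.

The largest bag has 3 vertices, giving width 2; this decomposition certifies tw(G) ≤ 2. On the other hand G contains the 3-clique {c, d, e}. A clique must lie in a single bag of any decomposition, so no decomposition can have width below 2. Combining the bounds, tw(G) = 2.

Treewidth 2.
One optimal decomposition is:
Bags: B1 = {c, f, h}  B2 = {c, d, f}  B3 = {a, c, d}  B4 = {a, c, g}  B5 = {c, d, e}  B6 = {b, c, g}  B7 = {a, g, i}
Tree: B1–B2, B2–B3, B3–B4, B2–B5, B4–B6, B4–B7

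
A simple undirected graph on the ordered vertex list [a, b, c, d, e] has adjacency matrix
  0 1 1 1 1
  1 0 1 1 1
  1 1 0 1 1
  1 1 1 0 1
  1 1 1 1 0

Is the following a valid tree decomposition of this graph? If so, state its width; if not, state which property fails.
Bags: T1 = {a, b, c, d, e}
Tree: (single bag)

Vertex coverage: the bags together contain {a, b, c, d, e}, the full vertex set. Edge coverage: each edge of G has both endpoints in at least one bag. Running intersection: for every vertex, the bags containing it form a connected subtree. All three properties hold, so this is a valid tree decomposition of width max|bag| − 1 = 4, and hence tw(G) ≤ 4.

Yes; width 4.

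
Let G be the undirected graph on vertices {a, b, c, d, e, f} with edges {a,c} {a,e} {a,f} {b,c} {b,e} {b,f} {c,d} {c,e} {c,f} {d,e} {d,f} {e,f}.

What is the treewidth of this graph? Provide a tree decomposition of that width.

Every bag has size at most 4, so the width is 4 − 1 = 3 and tw(G) ≤ 3. Conversely, {c, d, e, f} is a clique of size 4, and the vertices of any clique must share a bag in every tree decomposition; so some bag has ≥ 4 vertices and tw(G) ≥ 3. Combining the bounds, tw(G) = 3.

Treewidth 3.
Bags: B1 = {c, d, e, f}  B2 = {a, c, e, f}  B3 = {b, c, e, f}
Tree: B1–B2, B1–B3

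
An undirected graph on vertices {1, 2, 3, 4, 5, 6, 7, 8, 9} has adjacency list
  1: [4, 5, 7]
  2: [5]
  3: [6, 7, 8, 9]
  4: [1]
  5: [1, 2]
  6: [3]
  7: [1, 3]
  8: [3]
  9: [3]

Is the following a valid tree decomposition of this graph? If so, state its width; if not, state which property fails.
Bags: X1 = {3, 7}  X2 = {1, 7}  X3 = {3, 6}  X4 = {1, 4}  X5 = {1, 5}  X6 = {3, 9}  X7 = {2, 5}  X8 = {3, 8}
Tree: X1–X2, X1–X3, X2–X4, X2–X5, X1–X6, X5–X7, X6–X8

Yes; width 1.

Checking the three conditions: (i) the bags cover all of {1, 2, 3, 4, 5, 6, 7, 8, 9}; (ii) for each edge, some bag contains both endpoints; (iii) the bags containing any fixed vertex form a subtree. All hold, so the decomposition is valid with width 2 − 1 = 1.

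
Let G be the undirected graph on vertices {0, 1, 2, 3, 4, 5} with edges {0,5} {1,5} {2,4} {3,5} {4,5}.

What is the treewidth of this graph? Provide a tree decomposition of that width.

Each bag holds 2 vertices, so the decomposition has width 1, which upper-bounds the treewidth. Since G has at least one edge (e.g. 4–5), it is not an edgeless graph, so tw(G) ≥ 1. The upper and lower bounds meet at 1, so that is the treewidth.

Treewidth 1.
Bags: B1 = {4, 5}  B2 = {2, 4}  B3 = {0, 5}  B4 = {1, 5}  B5 = {3, 5}
Tree: B1–B2, B1–B3, B1–B4, B1–B5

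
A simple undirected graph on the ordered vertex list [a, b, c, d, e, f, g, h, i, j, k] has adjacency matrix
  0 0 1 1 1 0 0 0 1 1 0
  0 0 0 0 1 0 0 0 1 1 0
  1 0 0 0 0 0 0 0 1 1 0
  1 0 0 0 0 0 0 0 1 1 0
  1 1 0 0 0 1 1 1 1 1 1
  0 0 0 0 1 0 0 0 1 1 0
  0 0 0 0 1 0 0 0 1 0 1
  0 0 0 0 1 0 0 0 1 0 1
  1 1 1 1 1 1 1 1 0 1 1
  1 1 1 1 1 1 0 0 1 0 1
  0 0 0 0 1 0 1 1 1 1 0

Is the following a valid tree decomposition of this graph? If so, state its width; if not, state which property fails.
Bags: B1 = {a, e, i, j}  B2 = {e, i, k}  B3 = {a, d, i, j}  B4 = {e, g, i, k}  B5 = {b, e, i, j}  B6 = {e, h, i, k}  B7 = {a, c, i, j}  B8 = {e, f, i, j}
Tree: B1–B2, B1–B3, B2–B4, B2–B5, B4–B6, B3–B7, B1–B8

No — edge (j,k) lies in no bag.

A tree decomposition must satisfy three properties: every vertex lies in some bag; for every edge, both endpoints lie together in some bag; and for every vertex, the bags containing it form a connected subtree. Here edge (j,k) lies in no bag, so the decomposition is invalid.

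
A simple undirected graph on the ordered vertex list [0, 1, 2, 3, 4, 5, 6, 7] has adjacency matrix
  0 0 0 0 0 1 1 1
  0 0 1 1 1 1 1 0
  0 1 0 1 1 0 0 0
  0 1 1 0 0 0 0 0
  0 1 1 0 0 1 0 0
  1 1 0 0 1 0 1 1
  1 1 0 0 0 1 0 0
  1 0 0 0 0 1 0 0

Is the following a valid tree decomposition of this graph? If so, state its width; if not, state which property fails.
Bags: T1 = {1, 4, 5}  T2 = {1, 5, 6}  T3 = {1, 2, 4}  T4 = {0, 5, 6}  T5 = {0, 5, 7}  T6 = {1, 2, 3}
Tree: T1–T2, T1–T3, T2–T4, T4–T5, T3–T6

Checking the three conditions: (i) the bags cover all of {0, 1, 2, 3, 4, 5, 6, 7}; (ii) for each edge, some bag contains both endpoints; (iii) the bags containing any fixed vertex form a subtree. All hold, so the decomposition is valid with width 3 − 1 = 2.

Yes; width 2.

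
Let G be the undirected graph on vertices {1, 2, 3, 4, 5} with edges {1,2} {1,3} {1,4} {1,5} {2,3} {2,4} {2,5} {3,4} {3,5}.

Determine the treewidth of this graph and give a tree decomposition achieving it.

Every bag has size at most 4, so the width is 4 − 1 = 3 and tw(G) ≤ 3. Conversely, {1, 2, 3, 4} is a clique of size 4, and the vertices of any clique must share a bag in every tree decomposition; so some bag has ≥ 4 vertices and tw(G) ≥ 3. Combining the bounds, tw(G) = 3.

Treewidth 3.
Bags: B1 = {1, 2, 3, 4}  B2 = {1, 2, 3, 5}
Tree: B1–B2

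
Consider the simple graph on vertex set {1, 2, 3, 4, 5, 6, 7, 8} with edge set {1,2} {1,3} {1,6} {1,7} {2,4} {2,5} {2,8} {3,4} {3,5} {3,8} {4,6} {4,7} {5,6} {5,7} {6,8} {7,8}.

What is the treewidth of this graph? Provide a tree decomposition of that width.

The largest bag has 5 vertices, giving width 4; this decomposition certifies tw(G) ≤ 4. For the lower bound: the 5 vertex sets {2,4}, {1,3}, {6,8}, {7}, {5} are disjoint, each induces a connected subgraph, and every pair is joined by at least one edge of G. Contracting each set to a single vertex therefore yields K_{5} as a minor, and since treewidth is minor-monotone, tw(G) ≥ tw(K_{5}) = 4. Combining the bounds, tw(G) = 4.

Treewidth 4.
One such decomposition:
Bags: B1 = {2, 3, 4, 6, 7}  B2 = {1, 2, 3, 6, 7}  B3 = {2, 3, 6, 7, 8}  B4 = {2, 3, 5, 6, 7}
Tree: B1–B2, B2–B3, B3–B4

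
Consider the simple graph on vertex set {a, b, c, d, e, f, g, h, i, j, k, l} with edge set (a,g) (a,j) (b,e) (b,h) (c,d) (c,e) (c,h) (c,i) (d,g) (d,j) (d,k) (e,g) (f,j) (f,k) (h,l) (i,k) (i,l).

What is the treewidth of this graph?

A width-3 tree decomposition is:
Bags: B1 = {a, f, j, k}  B2 = {a, d, j, k}  B3 = {a, d, g, k}  B4 = {d, g, i, k}  B5 = {c, d, g, i}  B6 = {c, e, g, i}  B7 = {c, e, i, l}  B8 = {c, e, h, l}  B9 = {b, e, h, l}
Tree: B1–B2, B2–B3, B3–B4, B4–B5, B5–B6, B6–B7, B7–B8, B8–B9
The largest bag has 4 vertices, giving width 3; this decomposition certifies tw(G) ≤ 3. For the lower bound: the 4 vertex sets {a,f,j}, {k}, {d}, {c,e,g,i} are disjoint, each induces a connected subgraph, and every pair is joined by at least one edge of G. Contracting each set to a single vertex therefore yields K_{4} as a minor, and since treewidth is minor-monotone, tw(G) ≥ tw(K_{4}) = 3. Combining the bounds, tw(G) = 3.

3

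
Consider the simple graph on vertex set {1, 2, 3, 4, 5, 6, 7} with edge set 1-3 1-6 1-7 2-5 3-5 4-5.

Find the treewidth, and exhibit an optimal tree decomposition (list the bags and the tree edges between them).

Treewidth 1.
One optimal decomposition is:
Bags: B1 = {4, 5}  B2 = {3, 5}  B3 = {2, 5}  B4 = {1, 3}  B5 = {1, 6}  B6 = {1, 7}
Tree: B1–B2, B1–B3, B2–B4, B4–B5, B4–B6

Each bag holds 2 vertices, so the decomposition has width 1, which upper-bounds the treewidth. Any graph with an edge has treewidth ≥ 1, and G has the edge 4–5. Hence tw(G) = 1 exactly.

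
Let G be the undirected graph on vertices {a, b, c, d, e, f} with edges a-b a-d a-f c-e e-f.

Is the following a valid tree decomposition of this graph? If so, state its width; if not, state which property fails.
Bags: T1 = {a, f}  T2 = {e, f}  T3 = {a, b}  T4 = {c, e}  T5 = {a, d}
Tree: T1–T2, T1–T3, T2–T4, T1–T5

Every vertex of G appears in some bag (union = {a, b, c, d, e, f}); every edge is covered by a bag; and for each vertex v the set of bags containing v is connected in the bag tree. The decomposition is therefore valid. The largest bag has 2 vertices, so the width is 1.

Yes; width 1.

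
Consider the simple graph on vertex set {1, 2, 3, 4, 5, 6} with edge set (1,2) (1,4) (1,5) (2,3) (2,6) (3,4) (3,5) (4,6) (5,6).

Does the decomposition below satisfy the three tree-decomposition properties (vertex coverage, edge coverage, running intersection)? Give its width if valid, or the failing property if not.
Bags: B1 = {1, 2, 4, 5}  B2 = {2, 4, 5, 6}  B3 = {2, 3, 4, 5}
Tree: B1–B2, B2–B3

Yes; width 3.

Vertex coverage: the bags together contain {1, 2, 3, 4, 5, 6}, the full vertex set. Edge coverage: each edge of G has both endpoints in at least one bag. Running intersection: for every vertex, the bags containing it form a connected subtree. All three properties hold, so this is a valid tree decomposition of width max|bag| − 1 = 3, and hence tw(G) ≤ 3.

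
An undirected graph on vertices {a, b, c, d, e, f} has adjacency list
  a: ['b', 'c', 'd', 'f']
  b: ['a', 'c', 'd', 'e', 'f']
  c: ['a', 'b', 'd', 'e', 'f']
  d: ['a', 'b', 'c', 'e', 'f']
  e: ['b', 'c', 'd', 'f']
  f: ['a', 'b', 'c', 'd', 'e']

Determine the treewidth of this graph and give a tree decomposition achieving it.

Treewidth 4.
Bags: B1 = {b, c, d, e, f}  B2 = {a, b, c, d, f}
Tree: B1–B2

Each bag holds 5 vertices, so the decomposition has width 4, which upper-bounds the treewidth. On the other hand G contains the 5-clique {b, c, d, e, f}. A clique must lie in a single bag of any decomposition, so no decomposition can have width below 4. The upper and lower bounds meet at 4, so that is the treewidth.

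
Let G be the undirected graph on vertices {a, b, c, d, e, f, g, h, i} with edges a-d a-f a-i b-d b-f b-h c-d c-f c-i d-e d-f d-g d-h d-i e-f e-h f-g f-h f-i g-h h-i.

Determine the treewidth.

A width-3 tree decomposition is:
Bags: B1 = {d, f, h, i}  B2 = {d, e, f, h}  B3 = {d, f, g, h}  B4 = {a, d, f, i}  B5 = {c, d, f, i}  B6 = {b, d, f, h}
Tree: B1–B2, B2–B3, B1–B4, B4–B5, B1–B6
The largest bag has 4 vertices, giving width 3; this decomposition certifies tw(G) ≤ 3. On the other hand G contains the 4-clique {d, f, g, h}. A clique must lie in a single bag of any decomposition, so no decomposition can have width below 3. Combining the bounds, tw(G) = 3.

3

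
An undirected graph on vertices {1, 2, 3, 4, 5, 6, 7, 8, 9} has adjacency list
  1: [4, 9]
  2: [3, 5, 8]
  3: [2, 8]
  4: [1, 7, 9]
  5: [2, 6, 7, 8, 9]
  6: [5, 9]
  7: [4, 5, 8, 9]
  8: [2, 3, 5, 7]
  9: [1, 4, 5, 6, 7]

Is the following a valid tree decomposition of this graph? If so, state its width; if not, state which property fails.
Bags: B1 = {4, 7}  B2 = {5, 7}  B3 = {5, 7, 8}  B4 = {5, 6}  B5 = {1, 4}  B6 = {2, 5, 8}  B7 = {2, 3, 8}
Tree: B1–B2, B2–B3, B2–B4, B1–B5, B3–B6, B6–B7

No — vertex 9 appears in no bag.

A tree decomposition must satisfy three properties: every vertex lies in some bag; for every edge, both endpoints lie together in some bag; and for every vertex, the bags containing it form a connected subtree. Here vertex 9 appears in no bag, so the decomposition is invalid.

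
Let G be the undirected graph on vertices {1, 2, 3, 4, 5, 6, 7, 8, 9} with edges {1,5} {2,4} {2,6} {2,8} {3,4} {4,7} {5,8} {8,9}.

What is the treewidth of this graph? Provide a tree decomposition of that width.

Treewidth 1.
Bags: B1 = {2, 8}  B2 = {5, 8}  B3 = {8, 9}  B4 = {2, 6}  B5 = {2, 4}  B6 = {3, 4}  B7 = {1, 5}  B8 = {4, 7}
Tree: B1–B2, B1–B3, B1–B4, B4–B5, B5–B6, B2–B7, B6–B8

The largest bag has 2 vertices, giving width 1; this decomposition certifies tw(G) ≤ 1. G has an edge, so its treewidth is at least 1. The upper and lower bounds meet at 1, so that is the treewidth.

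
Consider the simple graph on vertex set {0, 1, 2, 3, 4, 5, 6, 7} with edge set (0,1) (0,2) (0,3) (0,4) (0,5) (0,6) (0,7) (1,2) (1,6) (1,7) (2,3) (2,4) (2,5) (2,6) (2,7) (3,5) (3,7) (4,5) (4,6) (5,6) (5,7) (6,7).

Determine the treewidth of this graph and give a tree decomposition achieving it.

Treewidth 4.
Bags: B1 = {0, 2, 3, 5, 7}  B2 = {0, 2, 5, 6, 7}  B3 = {0, 1, 2, 6, 7}  B4 = {0, 2, 4, 5, 6}
Tree: B1–B2, B2–B3, B2–B4

The largest bag has 5 vertices, giving width 4; this decomposition certifies tw(G) ≤ 4. For the lower bound, the 5 vertices {0, 1, 2, 6, 7} are pairwise adjacent, and any tree decomposition puts a clique entirely inside one bag — forcing width ≥ 4. The upper and lower bounds meet at 4, so that is the treewidth.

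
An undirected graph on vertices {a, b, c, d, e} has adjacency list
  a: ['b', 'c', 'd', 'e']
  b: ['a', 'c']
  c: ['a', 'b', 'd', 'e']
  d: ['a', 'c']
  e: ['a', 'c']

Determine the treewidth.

2

A width-2 tree decomposition is:
Bags: B1 = {a, c, e}  B2 = {a, b, c}  B3 = {a, c, d}
Tree: B1–B2, B2–B3
Each bag holds 3 vertices, so the decomposition has width 2, which upper-bounds the treewidth. Conversely, {a, c, d} is a clique of size 3, and the vertices of any clique must share a bag in every tree decomposition; so some bag has ≥ 3 vertices and tw(G) ≥ 2. The upper and lower bounds meet at 2, so that is the treewidth.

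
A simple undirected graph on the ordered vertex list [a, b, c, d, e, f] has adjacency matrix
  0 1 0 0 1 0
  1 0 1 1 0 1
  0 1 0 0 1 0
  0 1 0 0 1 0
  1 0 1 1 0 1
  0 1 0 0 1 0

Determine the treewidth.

2

A width-2 tree decomposition is:
Bags: B1 = {b, e, f}  B2 = {a, b, e}  B3 = {b, c, e}  B4 = {b, d, e}
Tree: B1–B2, B2–B3, B3–B4
Every bag has size at most 3, so the width is 3 − 1 = 2 and tw(G) ≤ 2. Since f–b–a–e–f is a cycle in G, G is not acyclic. Forests are exactly the graphs of treewidth ≤ 1, so tw(G) ≥ 2. Combining the bounds, tw(G) = 2.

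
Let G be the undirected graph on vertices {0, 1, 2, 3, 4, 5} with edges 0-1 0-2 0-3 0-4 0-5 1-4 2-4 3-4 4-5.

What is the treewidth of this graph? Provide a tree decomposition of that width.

Treewidth 2.
One optimal decomposition is:
Bags: B1 = {0, 1, 4}  B2 = {0, 4, 5}  B3 = {0, 2, 4}  B4 = {0, 3, 4}
Tree: B1–B2, B2–B3, B3–B4

The largest bag has 3 vertices, giving width 2; this decomposition certifies tw(G) ≤ 2. On the other hand G contains the 3-clique {0, 1, 4}. A clique must lie in a single bag of any decomposition, so no decomposition can have width below 2. Therefore the treewidth is 2.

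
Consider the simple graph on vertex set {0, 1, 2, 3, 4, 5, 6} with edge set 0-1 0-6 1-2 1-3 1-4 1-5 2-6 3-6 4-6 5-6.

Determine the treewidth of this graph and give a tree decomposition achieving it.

Every bag has size at most 3, so the width is 3 − 1 = 2 and tw(G) ≤ 2. For the lower bound, G contains the cycle 6–0–1–2–6, so G is not a forest; only forests have treewidth ≤ 1, hence tw(G) ≥ 2. The upper and lower bounds meet at 2, so that is the treewidth.

Treewidth 2.
One such decomposition:
Bags: B1 = {0, 1, 6}  B2 = {1, 2, 6}  B3 = {1, 3, 6}  B4 = {1, 5, 6}  B5 = {1, 4, 6}
Tree: B1–B2, B2–B3, B3–B4, B4–B5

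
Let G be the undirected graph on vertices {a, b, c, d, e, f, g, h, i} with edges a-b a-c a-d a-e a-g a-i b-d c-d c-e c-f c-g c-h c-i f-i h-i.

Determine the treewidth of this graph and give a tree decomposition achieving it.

Treewidth 2.
One such decomposition:
Bags: B1 = {a, c, d}  B2 = {a, b, d}  B3 = {a, c, i}  B4 = {a, c, g}  B5 = {c, h, i}  B6 = {a, c, e}  B7 = {c, f, i}
Tree: B1–B2, B1–B3, B3–B4, B3–B5, B3–B6, B3–B7

Each bag holds 3 vertices, so the decomposition has width 2, which upper-bounds the treewidth. For the lower bound, the 3 vertices {a, c, d} are pairwise adjacent, and any tree decomposition puts a clique entirely inside one bag — forcing width ≥ 2. Combining the bounds, tw(G) = 2.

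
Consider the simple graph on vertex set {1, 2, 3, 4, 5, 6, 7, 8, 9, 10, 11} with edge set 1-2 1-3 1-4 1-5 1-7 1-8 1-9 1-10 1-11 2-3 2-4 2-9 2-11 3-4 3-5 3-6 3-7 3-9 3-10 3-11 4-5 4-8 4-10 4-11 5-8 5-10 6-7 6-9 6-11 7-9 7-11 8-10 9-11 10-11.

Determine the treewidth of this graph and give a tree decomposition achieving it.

Treewidth 4.
One such decomposition:
Bags: B1 = {1, 2, 3, 9, 11}  B2 = {1, 3, 7, 9, 11}  B3 = {1, 2, 3, 4, 11}  B4 = {1, 3, 4, 10, 11}  B5 = {1, 3, 4, 5, 10}  B6 = {3, 6, 7, 9, 11}  B7 = {1, 4, 5, 8, 10}
Tree: B1–B2, B1–B3, B3–B4, B4–B5, B2–B6, B5–B7

Each bag holds 5 vertices, so the decomposition has width 4, which upper-bounds the treewidth. Conversely, {1, 4, 5, 8, 10} is a clique of size 5, and the vertices of any clique must share a bag in every tree decomposition; so some bag has ≥ 5 vertices and tw(G) ≥ 4. Hence tw(G) = 4 exactly.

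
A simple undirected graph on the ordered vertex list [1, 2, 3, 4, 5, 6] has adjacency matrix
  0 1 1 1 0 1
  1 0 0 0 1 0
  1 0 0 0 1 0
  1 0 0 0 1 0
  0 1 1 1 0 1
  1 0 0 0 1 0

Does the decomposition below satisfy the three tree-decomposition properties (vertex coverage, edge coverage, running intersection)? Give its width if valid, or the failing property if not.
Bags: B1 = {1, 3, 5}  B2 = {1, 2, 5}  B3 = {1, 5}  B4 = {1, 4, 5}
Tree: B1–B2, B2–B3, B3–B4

A tree decomposition must satisfy three properties: every vertex lies in some bag; for every edge, both endpoints lie together in some bag; and for every vertex, the bags containing it form a connected subtree. Here vertex 6 appears in no bag, so the decomposition is invalid.

No — vertex 6 appears in no bag.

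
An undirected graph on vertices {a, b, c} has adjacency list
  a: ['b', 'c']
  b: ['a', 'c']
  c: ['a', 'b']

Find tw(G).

2

A width-2 tree decomposition is:
Bags: B1 = {a, b, c}
Tree: (single bag)
With just one bag of size 3, the width is 3 − 1 = 2, so tw(G) ≤ 2. For the lower bound, the 3 vertices {a, b, c} are pairwise adjacent, and any tree decomposition puts a clique entirely inside one bag — forcing width ≥ 2. The upper and lower bounds meet at 2, so that is the treewidth.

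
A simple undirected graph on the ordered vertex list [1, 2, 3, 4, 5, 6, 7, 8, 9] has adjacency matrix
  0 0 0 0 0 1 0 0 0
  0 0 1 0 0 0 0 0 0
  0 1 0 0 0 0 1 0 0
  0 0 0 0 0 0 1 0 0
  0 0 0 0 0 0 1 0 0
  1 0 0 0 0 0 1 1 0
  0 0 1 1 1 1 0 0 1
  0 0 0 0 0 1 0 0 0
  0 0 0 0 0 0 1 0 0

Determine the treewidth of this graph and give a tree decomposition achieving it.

Every bag has size at most 2, so the width is 2 − 1 = 1 and tw(G) ≤ 1. Any graph with an edge has treewidth ≥ 1, and G has the edge 6–7. Combining the bounds, tw(G) = 1.

Treewidth 1.
One such decomposition:
Bags: B1 = {6, 7}  B2 = {7, 9}  B3 = {5, 7}  B4 = {3, 7}  B5 = {1, 6}  B6 = {2, 3}  B7 = {6, 8}  B8 = {4, 7}
Tree: B1–B2, B2–B3, B2–B4, B1–B5, B4–B6, B1–B7, B3–B8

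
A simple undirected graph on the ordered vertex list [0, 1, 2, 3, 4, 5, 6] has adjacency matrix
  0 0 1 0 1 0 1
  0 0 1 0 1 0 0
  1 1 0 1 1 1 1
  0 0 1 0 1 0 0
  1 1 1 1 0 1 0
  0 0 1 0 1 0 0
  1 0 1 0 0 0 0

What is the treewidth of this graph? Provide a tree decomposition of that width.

Treewidth 2.
One optimal decomposition is:
Bags: B1 = {2, 4, 5}  B2 = {0, 2, 4}  B3 = {1, 2, 4}  B4 = {2, 3, 4}  B5 = {0, 2, 6}
Tree: B1–B2, B2–B3, B3–B4, B2–B5

Each bag holds 3 vertices, so the decomposition has width 2, which upper-bounds the treewidth. Conversely, {0, 2, 4} is a clique of size 3, and the vertices of any clique must share a bag in every tree decomposition; so some bag has ≥ 3 vertices and tw(G) ≥ 2. Combining the bounds, tw(G) = 2.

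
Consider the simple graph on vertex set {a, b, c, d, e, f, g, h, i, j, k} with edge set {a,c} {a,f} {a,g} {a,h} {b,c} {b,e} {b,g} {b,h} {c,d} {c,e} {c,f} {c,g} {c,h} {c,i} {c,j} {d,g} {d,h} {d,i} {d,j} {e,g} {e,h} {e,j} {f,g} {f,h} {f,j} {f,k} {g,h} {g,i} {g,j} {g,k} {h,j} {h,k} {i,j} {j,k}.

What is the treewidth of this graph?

A width-4 tree decomposition is:
Bags: B1 = {c, e, g, h, j}  B2 = {b, c, e, g, h}  B3 = {c, d, g, h, j}  B4 = {c, f, g, h, j}  B5 = {f, g, h, j, k}  B6 = {a, c, f, g, h}  B7 = {c, d, g, i, j}
Tree: B1–B2, B1–B3, B1–B4, B4–B5, B4–B6, B3–B7
The largest bag has 5 vertices, giving width 4; this decomposition certifies tw(G) ≤ 4. On the other hand G contains the 5-clique {c, d, g, h, j}. A clique must lie in a single bag of any decomposition, so no decomposition can have width below 4. Hence tw(G) = 4 exactly.

4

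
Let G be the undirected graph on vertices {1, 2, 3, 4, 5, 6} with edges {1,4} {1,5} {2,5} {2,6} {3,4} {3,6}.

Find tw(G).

2

A width-2 tree decomposition is:
Bags: B1 = {3, 4, 6}  B2 = {2, 4, 6}  B3 = {2, 4, 5}  B4 = {1, 4, 5}
Tree: B1–B2, B2–B3, B3–B4
The largest bag has 3 vertices, giving width 2; this decomposition certifies tw(G) ≤ 2. For the lower bound, G contains the cycle 4–3–6–2–5–1–4, so G is not a forest; only forests have treewidth ≤ 1, hence tw(G) ≥ 2. The upper and lower bounds meet at 2, so that is the treewidth.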